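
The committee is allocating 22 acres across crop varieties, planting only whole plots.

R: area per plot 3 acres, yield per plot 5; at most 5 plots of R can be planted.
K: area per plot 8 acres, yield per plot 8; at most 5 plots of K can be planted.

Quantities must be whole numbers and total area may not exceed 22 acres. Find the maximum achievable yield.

28

2×R and 2×K: area 22 ≤ 22, yield 2·5 + 2·8 = 26.
4×R and 1×K: area 20 ≤ 22, yield 4·5 + 1·8 = 28.
Best is 28.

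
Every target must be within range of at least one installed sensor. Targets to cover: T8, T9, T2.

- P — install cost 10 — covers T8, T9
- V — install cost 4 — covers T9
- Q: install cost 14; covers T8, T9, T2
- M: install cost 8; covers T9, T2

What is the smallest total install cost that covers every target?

Q alone covers T8, T9, T2 — every target.
Total install cost: 14.

14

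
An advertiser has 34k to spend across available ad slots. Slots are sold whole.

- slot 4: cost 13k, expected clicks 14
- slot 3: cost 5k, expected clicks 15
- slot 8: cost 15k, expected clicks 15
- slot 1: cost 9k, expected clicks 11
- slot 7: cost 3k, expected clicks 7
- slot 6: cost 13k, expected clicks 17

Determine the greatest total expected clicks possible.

53

This is an integer program with binary decision variables.
Allowing fractional choices, the relaxed optimum would be about 54.3, but ad slots are indivisible.
slot 3 + slot 8 + slot 1 + slot 7: cost 5 + 15 + 9 + 3 = 32 ≤ 34, expected clicks 15 + 15 + 11 + 7 = 48.
slot 4 + slot 3 + slot 7 + slot 6: cost 13 + 5 + 3 + 13 = 34 ≤ 34, expected clicks 14 + 15 + 7 + 17 = 53.
slot 3 + slot 1 + slot 7 + slot 6: cost 5 + 9 + 3 + 13 = 30 ≤ 34, expected clicks 15 + 11 + 7 + 17 = 50.
Best is slot 4, slot 3, slot 7, and slot 6 with total expected clicks 53.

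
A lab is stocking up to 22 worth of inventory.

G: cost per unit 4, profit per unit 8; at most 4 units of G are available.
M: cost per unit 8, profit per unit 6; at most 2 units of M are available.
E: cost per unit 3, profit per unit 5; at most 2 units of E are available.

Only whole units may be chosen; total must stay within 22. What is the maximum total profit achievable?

G has the best ratio (8/4); taking only G gives at most 4×8 = 32 (stopped by the supply cap of 4).
Mixing does better — 4×G and 2×E: cost 22 ≤ 22, profit 4·8 + 2·5 = 42.

42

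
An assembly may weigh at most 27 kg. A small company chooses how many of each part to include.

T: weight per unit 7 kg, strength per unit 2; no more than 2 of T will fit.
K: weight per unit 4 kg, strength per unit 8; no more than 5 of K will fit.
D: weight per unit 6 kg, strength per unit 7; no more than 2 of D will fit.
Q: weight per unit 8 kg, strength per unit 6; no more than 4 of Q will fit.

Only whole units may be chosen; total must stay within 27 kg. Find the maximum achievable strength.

This is a bounded integer knapsack.
Take 5×K and 1×D: weight 26 ≤ 27, strength 5·8 + 1·7 = 47.
K has the best ratio (8/4) and is taken to its limit of 5; remaining capacity is filled optimally with the others.

47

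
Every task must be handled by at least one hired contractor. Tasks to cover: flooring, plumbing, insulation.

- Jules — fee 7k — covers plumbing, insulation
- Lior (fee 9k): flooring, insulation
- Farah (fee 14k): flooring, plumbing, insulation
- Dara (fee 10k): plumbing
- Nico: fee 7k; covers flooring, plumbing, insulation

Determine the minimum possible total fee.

7

Nico alone covers flooring, plumbing, insulation — every task.
Total fee: 7.
No cover costs less than 7.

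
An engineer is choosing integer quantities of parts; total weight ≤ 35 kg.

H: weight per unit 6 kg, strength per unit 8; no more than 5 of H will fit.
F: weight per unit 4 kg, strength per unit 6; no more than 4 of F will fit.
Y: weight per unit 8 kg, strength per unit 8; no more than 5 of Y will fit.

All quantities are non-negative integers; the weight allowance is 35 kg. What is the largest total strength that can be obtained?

48

Take 3×H and 4×F: weight 34 ≤ 35, strength 3·8 + 4·6 = 48.
F has the best ratio (6/4) and is taken to its limit of 4; remaining capacity is filled optimally with the others.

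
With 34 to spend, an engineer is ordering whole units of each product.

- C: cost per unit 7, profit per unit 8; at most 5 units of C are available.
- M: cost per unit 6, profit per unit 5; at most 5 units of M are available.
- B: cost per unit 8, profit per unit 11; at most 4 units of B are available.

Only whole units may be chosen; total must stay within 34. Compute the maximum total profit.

44

1×C and 3×B: cost 31 ≤ 34, profit 1·8 + 3·11 = 41.
4×B: cost 32 ≤ 34, profit 4·11 = 44.
Best is 44.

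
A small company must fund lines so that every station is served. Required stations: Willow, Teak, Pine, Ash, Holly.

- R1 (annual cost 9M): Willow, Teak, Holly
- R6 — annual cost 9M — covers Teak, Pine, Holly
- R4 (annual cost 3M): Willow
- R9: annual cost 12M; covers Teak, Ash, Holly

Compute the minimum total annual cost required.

The greedy cost-per-new-station heuristic would pick R1, R6, and R9 for 30, but a cheaper cover exists.
Choose R6, R4, and R9: together they cover Willow, Teak, Pine, Ash, Holly — every station.
Total annual cost: 9 + 3 + 12 = 24.
No cover costs less than 24.

24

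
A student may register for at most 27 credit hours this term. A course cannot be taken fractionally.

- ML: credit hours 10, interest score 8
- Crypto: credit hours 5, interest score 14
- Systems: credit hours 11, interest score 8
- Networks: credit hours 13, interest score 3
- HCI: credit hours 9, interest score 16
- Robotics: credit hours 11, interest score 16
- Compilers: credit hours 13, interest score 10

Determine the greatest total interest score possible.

46

This is a 0-1 knapsack instance.
Crypto + HCI + Compilers: credit hours 5 + 9 + 13 = 27 ≤ 27, interest score 14 + 16 + 10 = 40.
Crypto + HCI + Robotics: credit hours 5 + 9 + 11 = 25 ≤ 27, interest score 14 + 16 + 16 = 46.
ML + Crypto + HCI: credit hours 10 + 5 + 9 = 24 ≤ 27, interest score 8 + 14 + 16 = 38.
Best is Crypto, HCI, and Robotics with total interest score 46.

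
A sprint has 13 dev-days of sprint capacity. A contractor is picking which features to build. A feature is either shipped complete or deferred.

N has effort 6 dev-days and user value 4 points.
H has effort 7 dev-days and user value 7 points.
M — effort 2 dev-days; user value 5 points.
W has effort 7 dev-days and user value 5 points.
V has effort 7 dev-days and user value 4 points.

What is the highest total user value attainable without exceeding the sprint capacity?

12

Take H and M: effort 7 + 2 = 9 ≤ 13, user value 7 + 5 = 12.
No other feasible combination does better.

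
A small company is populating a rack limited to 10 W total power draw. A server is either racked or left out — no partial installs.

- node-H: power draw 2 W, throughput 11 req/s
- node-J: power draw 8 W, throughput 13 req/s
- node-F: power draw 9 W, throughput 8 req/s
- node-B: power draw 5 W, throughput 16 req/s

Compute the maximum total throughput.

Allowing fractional choices, the relaxed optimum would be about 31.9, but servers are indivisible.
node-B: power draw 5 ≤ 10, throughput 16.
node-H + node-J: power draw 2 + 8 = 10 ≤ 10, throughput 11 + 13 = 24.
node-H + node-B: power draw 2 + 5 = 7 ≤ 10, throughput 11 + 16 = 27.
Best is node-H and node-B with total throughput 27.

27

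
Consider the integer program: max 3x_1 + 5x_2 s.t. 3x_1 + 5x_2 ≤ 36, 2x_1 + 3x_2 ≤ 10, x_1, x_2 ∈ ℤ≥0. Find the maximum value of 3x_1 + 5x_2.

16

(x_1,x_2)=(2,2): 3·2+5·2=16≤36, 2·2+3·2=10≤10, objective 16.
(x_1,x_2)=(0,3): 3·0+5·3=15≤36, 2·0+3·3=9≤10, objective 15.
(x_1,x_2)=(3,1): 3·3+5·1=14≤36, 2·3+3·1=9≤10, objective 14.
No feasible integer point exceeds 16.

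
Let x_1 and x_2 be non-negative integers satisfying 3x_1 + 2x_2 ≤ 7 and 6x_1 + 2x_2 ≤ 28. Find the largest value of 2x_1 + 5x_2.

15

(x_1,x_2)=(0,3): 3·0+2·3=6≤7, 6·0+2·3=6≤28, objective 15.
(x_1,x_2)=(1,2): 3·1+2·2=7≤7, 6·1+2·2=10≤28, objective 12.
The best lattice point is (0,3), giving 15.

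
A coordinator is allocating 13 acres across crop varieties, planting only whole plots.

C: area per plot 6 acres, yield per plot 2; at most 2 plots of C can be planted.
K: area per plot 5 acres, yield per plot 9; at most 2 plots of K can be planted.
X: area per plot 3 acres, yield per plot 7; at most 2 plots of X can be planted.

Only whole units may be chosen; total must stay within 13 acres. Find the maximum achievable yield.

25

2×K and 1×X: area 13 ≤ 13, yield 2·9 + 1·7 = 25.
1×K and 2×X: area 11 ≤ 13, yield 1·9 + 2·7 = 23.
Best is 25.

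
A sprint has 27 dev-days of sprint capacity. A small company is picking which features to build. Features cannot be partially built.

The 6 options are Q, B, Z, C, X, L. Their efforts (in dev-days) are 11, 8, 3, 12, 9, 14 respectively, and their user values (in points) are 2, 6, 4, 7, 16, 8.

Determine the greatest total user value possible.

Allowing fractional choices, the relaxed optimum would be about 30.1, but features are indivisible.
Z + C + X: effort 3 + 12 + 9 = 24 ≤ 27, user value 4 + 7 + 16 = 27.
Z + X + L: effort 3 + 9 + 14 = 26 ≤ 27, user value 4 + 16 + 8 = 28.
Best is Z, X, and L with total user value 28.

28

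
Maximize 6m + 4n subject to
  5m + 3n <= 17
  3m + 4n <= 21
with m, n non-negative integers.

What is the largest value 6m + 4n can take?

The continuous relaxation peaks at (0.455, 4.91) with value 22.36; rounding to a feasible lattice point costs some objective.
(m,n)=(1,4): 5·1+3·4=17≤17, 3·1+4·4=19≤21, objective 22.
(m,n)=(0,5): 5·0+3·5=15≤17, 3·0+4·5=20≤21, objective 20.
(m,n)=(1,3): 5·1+3·3=14≤17, 3·1+4·3=15≤21, objective 18.
The best lattice point is (1,4), giving 22.

22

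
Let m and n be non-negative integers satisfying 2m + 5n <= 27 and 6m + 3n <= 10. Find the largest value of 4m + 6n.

The continuous relaxation peaks at (0, 3.33) with value 20.00; rounding to a feasible lattice point costs some objective.
(m,n)=(0,3) is feasible, giving 18.
(m,n)=(0,2) is feasible, giving 12.
No feasible integer point exceeds 18.

18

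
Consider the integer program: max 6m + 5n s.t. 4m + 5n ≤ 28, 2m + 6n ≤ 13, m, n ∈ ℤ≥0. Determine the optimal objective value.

Relaxing integrality, the LP optimum is 39.00 at (m,n) = (6.5, 0), which is not an integer point.
(m,n)=(6,0): 4·6+5·0=24≤28, 2·6+6·0=12≤13, objective 36.
(m,n)=(5,0): 4·5+5·0=20≤28, 2·5+6·0=10≤13, objective 30.
Maximum is 36 at (m,n)=(6,0).

36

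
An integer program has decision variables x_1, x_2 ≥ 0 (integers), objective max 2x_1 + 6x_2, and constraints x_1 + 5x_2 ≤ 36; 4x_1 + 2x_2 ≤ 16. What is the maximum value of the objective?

42

Relaxing integrality, the LP optimum is 43.56 at (x_1,x_2) = (0.444, 7.11), which is not an integer point.
(x_1,x_2)=(0,7): 1·0+5·7=35≤36, 4·0+2·7=14≤16, objective 42.
(x_1,x_2)=(1,6): 1·1+5·6=31≤36, 4·1+2·6=16≤16, objective 38.
(x_1,x_2)=(0,6): 1·0+5·6=30≤36, 4·0+2·6=12≤16, objective 36.
Maximum is 42 at (x_1,x_2)=(0,7).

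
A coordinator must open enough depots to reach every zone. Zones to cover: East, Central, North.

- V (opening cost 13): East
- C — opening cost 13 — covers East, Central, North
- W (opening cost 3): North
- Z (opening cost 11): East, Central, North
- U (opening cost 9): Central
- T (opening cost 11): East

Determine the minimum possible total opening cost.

Z alone covers East, Central, North — every zone.
Total opening cost: 11.

11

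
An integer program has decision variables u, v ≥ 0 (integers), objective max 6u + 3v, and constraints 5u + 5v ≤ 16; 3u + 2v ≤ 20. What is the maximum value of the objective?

Relaxing integrality, the LP optimum is 19.20 at (u,v) = (3.2, 0), which is not an integer point.
(u,v)=(3,0): 5·3+5·0=15≤16, 3·3+2·0=9≤20, objective 18.
(u,v)=(2,1): 5·2+5·1=15≤16, 3·2+2·1=8≤20, objective 15.
(u,v)=(2,0): 5·2+5·0=10≤16, 3·2+2·0=6≤20, objective 12.
Maximum is 18 at (u,v)=(3,0).

18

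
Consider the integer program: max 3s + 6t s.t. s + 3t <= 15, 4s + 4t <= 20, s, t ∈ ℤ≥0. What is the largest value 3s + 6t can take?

(s,t)=(0,5): 1·0+3·5=15≤15, 4·0+4·5=20≤20, objective 30.
(s,t)=(1,4): 1·1+3·4=13≤15, 4·1+4·4=20≤20, objective 27.
No feasible integer point exceeds 30.

30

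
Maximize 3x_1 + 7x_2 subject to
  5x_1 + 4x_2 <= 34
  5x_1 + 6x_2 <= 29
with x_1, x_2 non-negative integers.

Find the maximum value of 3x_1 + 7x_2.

31

(x_1,x_2)=(1,4): 5·1+4·4=21≤34, 5·1+6·4=29≤29, objective 31.
(x_1,x_2)=(0,4): 5·0+4·4=16≤34, 5·0+6·4=24≤29, objective 28.
The best lattice point is (1,4), giving 31.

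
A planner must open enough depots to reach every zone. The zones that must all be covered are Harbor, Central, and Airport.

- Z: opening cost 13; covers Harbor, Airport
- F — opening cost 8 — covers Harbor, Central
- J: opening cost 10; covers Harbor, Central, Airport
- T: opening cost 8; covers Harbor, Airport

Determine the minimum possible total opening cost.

This is a weighted set-cover instance.
J alone covers Harbor, Central, Airport — every zone.
Total opening cost: 10.
No cover costs less than 10.

10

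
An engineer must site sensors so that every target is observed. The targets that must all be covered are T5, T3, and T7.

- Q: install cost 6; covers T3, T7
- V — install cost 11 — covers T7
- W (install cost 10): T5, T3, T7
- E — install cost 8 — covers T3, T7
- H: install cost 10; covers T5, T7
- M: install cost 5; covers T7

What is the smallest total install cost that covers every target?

10

The greedy cost-per-new-target heuristic would pick Q and W for 16, but a cheaper cover exists.
W alone covers T5, T3, T7 — every target.
Total install cost: 10.
No cover costs less than 10.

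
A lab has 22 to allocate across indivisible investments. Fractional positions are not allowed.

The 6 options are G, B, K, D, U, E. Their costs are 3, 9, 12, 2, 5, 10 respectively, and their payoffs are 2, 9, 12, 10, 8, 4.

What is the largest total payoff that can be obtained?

Treat it as a binary knapsack problem.
Allowing fractional choices, the relaxed optimum would be about 33.0, but investments are indivisible.
K + D + U: cost 12 + 2 + 5 = 19 ≤ 22, payoff 12 + 10 + 8 = 30.
G + K + D + U: cost 3 + 12 + 2 + 5 = 22 ≤ 22, payoff 2 + 12 + 10 + 8 = 32.
Best is G, K, D, and U with total payoff 32.

32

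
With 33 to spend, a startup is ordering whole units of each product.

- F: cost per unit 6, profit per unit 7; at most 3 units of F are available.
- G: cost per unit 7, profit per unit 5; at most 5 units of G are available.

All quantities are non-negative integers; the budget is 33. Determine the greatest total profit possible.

This is a bounded integer knapsack.
3×F and 2×G: cost 32 ≤ 33, profit 3·7 + 2·5 = 31.
2×F and 3×G: cost 33 ≤ 33, profit 2·7 + 3·5 = 29.
Best is 31.

31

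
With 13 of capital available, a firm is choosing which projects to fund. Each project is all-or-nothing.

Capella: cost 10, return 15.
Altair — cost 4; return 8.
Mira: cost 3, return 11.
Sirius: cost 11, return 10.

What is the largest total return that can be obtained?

26

Allowing fractional choices, the relaxed optimum would be about 28.0, but projects are indivisible.
Capella: cost 10 ≤ 13, return 15.
Altair + Mira: cost 4 + 3 = 7 ≤ 13, return 8 + 11 = 19.
Capella + Mira: cost 10 + 3 = 13 ≤ 13, return 15 + 11 = 26.
Best is Capella and Mira with total return 26.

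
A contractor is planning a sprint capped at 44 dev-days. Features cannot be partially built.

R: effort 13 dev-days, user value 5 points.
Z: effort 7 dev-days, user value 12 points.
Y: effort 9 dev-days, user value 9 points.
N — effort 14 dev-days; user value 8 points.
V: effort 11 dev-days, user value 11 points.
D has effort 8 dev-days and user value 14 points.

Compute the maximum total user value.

46

Allowing fractional choices, the relaxed optimum would be about 51.1, but features are indivisible.
Z + N + V + D: effort 7 + 14 + 11 + 8 = 40 ≤ 44, user value 12 + 8 + 11 + 14 = 45.
Z + Y + V + D: effort 7 + 9 + 11 + 8 = 35 ≤ 44, user value 12 + 9 + 11 + 14 = 46.
Best is Z, Y, V, and D with total user value 46.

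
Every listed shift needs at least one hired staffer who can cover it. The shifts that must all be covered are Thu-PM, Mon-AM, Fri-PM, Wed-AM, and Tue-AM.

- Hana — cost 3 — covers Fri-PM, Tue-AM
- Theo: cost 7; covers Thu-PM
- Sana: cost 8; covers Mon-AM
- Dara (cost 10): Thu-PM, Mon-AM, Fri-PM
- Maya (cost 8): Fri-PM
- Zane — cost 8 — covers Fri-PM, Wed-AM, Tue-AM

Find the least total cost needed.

The greedy cost-per-new-shift heuristic would pick Hana, Dara, and Zane for 21, but a cheaper cover exists.
Choose Dara and Zane: together they cover Thu-PM, Mon-AM, Fri-PM, Wed-AM, Tue-AM — every shift.
Total cost: 10 + 8 = 18.
No cover costs less than 18.

18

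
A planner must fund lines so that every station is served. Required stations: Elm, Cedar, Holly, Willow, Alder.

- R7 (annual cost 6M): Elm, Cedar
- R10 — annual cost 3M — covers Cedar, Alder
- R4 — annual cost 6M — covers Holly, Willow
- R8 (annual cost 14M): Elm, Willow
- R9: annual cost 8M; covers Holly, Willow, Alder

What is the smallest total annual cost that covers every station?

14

The greedy cost-per-new-station heuristic would pick R10, R4, and R7 for 15, but a cheaper cover exists.
Choose R7 and R9: together they cover Elm, Cedar, Holly, Willow, Alder — every station.
Total annual cost: 6 + 8 = 14.
No cover costs less than 14.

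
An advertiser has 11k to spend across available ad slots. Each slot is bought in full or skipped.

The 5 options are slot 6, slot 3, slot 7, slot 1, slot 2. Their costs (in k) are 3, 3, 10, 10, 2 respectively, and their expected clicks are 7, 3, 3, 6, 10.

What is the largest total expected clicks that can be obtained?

20

Allowing fractional choices, the relaxed optimum would be about 21.8, but ad slots are indivisible.
slot 6 + slot 3 + slot 2: cost 3 + 3 + 2 = 8 ≤ 11, expected clicks 7 + 3 + 10 = 20.
slot 6 + slot 2: cost 3 + 2 = 5 ≤ 11, expected clicks 7 + 10 = 17.
slot 3 + slot 2: cost 3 + 2 = 5 ≤ 11, expected clicks 3 + 10 = 13.
Best is slot 6, slot 3, and slot 2 with total expected clicks 20.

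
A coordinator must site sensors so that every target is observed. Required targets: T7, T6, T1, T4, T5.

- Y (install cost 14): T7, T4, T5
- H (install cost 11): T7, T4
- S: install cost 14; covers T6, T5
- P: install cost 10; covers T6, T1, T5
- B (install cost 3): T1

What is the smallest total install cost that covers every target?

21

This is a weighted set-cover instance.
Choose H and P: together they cover T7, T6, T1, T4, T5 — every target.
Total install cost: 11 + 10 = 21.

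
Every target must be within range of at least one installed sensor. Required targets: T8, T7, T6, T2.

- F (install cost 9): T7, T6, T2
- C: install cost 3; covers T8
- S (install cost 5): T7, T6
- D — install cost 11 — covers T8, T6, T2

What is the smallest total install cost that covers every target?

12

The greedy cost-per-new-target heuristic would pick S, C, and F for 17, but a cheaper cover exists.
Choose F and C: together they cover T8, T7, T6, T2 — every target.
Total install cost: 9 + 3 = 12.
No cover costs less than 12.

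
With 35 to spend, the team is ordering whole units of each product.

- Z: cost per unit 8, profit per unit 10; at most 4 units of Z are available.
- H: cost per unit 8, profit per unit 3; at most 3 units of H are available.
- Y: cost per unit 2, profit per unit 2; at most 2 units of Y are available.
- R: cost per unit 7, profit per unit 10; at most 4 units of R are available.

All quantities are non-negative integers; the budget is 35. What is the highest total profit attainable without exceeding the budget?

This is a bounded integer knapsack.
Take 2×Y and 4×R: cost 32 ≤ 35, profit 2·2 + 4·10 = 44.
R has the best ratio (10/7) and is taken to its limit of 4; remaining capacity is filled optimally with the others.

44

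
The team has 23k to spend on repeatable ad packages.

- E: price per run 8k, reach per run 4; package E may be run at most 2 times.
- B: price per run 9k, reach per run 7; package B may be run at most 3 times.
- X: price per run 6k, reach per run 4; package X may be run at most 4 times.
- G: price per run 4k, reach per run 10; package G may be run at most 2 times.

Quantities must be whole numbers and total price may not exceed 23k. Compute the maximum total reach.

31

This is a bounded integer knapsack.
Take 1×B, 1×X, and 2×G: price 23 ≤ 23, reach 1·7 + 1·4 + 2·10 = 31.
G has the best ratio (10/4) and is taken to its limit of 2; remaining capacity is filled optimally with the others.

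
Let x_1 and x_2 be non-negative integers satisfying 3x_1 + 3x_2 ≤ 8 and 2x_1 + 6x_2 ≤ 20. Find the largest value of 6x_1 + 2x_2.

12

(x_1,x_2)=(2,0) is feasible, giving 12.
(x_1,x_2)=(1,1) is feasible, giving 8.
(x_1,x_2)=(1,0) is feasible, giving 6.
Maximum is 12 at (x_1,x_2)=(2,0).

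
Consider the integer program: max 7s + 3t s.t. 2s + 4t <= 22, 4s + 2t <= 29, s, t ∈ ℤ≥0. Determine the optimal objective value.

49

Relaxing integrality, the LP optimum is 50.75 at (s,t) = (7.25, 0), which is not an integer point.
(s,t)=(7,0) is feasible, giving 49.
(s,t)=(6,1) is feasible, giving 45.
No feasible integer point exceeds 49.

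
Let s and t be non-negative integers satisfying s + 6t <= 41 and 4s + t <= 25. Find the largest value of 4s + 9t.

(s,t)=(4,6): 1·4+6·6=40≤41, 4·4+1·6=22≤25, objective 70.
(s,t)=(3,6): 1·3+6·6=39≤41, 4·3+1·6=18≤25, objective 66.
(s,t)=(5,5): 1·5+6·5=35≤41, 4·5+1·5=25≤25, objective 65.
Maximum is 70 at (s,t)=(4,6).

70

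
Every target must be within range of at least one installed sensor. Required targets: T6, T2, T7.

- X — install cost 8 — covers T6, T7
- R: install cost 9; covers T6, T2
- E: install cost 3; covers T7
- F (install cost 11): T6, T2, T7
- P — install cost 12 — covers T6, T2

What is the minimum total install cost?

11

The greedy cost-per-new-target heuristic would pick E and R for 12, but a cheaper cover exists.
F alone covers T6, T2, T7 — every target.
Total install cost: 11.
No cover costs less than 11.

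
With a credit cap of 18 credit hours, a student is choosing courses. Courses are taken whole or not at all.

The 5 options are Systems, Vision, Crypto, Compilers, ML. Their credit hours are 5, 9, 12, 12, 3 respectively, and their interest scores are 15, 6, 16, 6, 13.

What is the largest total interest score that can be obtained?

34

This is an integer program with binary decision variables.
Allowing fractional choices, the relaxed optimum would be about 41.3, but courses are indivisible.
Systems + Crypto: credit hours 5 + 12 = 17 ≤ 18, interest score 15 + 16 = 31.
Systems + Vision + ML: credit hours 5 + 9 + 3 = 17 ≤ 18, interest score 15 + 6 + 13 = 34.
Best is Systems, Vision, and ML with total interest score 34.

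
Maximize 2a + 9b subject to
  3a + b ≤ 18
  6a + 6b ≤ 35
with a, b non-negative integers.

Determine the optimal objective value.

Relaxing integrality, the LP optimum is 52.50 at (a,b) = (0, 5.83), which is not an integer point.
(a,b)=(0,5): 3·0+1·5=5≤18, 6·0+6·5=30≤35, objective 45.
(a,b)=(1,4): 3·1+1·4=7≤18, 6·1+6·4=30≤35, objective 38.
(a,b)=(0,4): 3·0+1·4=4≤18, 6·0+6·4=24≤35, objective 36.
No feasible integer point exceeds 45.

45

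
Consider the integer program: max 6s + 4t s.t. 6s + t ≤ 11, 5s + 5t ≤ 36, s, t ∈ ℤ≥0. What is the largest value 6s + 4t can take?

28

(s,t)=(0,7) is feasible, giving 28.
(s,t)=(1,5) is feasible, giving 26.
(s,t)=(0,6) is feasible, giving 24.
No feasible integer point exceeds 28.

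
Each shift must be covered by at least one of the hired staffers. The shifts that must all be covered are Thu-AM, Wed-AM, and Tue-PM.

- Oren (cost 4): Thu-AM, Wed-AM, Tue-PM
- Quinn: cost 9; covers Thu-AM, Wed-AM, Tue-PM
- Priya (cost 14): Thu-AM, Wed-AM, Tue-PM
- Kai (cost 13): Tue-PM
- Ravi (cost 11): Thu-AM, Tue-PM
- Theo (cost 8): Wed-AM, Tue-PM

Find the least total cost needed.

Oren alone covers Thu-AM, Wed-AM, Tue-PM — every shift.
Total cost: 4.
No cover costs less than 4.

4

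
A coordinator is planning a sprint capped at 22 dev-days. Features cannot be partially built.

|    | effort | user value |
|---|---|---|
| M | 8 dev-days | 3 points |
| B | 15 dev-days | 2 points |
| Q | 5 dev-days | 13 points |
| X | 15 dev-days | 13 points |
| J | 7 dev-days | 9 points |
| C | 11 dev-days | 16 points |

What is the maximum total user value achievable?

Take Q and C: effort 5 + 11 = 16 ≤ 22, user value 13 + 16 = 29.
No other feasible combination does better.

29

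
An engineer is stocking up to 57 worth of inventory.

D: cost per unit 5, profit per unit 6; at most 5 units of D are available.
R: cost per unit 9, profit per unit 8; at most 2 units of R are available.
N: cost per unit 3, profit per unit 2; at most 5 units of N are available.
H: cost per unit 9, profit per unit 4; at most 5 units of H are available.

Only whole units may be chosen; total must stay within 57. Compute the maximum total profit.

Take 5×D, 2×R, and 4×N: cost 55 ≤ 57, profit 5·6 + 2·8 + 4·2 = 54.
D has the best ratio (6/5) and is taken to its limit of 5; remaining capacity is filled optimally with the others.

54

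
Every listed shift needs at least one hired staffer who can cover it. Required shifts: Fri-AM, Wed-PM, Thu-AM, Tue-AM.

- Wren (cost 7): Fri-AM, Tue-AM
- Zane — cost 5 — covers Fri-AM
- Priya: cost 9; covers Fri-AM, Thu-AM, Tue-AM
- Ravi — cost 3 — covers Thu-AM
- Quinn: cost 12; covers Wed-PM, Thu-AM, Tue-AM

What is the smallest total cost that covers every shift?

This is an integer covering problem.
The greedy cost-per-new-shift heuristic would pick Priya and Quinn for 21, but a cheaper cover exists.
Choose Zane and Quinn: together they cover Fri-AM, Wed-PM, Thu-AM, Tue-AM — every shift.
Total cost: 5 + 12 = 17.
No cover costs less than 17.

17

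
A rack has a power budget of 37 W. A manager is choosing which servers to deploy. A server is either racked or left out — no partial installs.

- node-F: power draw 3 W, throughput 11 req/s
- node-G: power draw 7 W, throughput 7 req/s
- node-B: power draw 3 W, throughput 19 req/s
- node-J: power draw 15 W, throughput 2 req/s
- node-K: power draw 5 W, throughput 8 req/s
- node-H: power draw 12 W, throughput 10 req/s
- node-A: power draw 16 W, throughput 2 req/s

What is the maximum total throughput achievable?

This is a 0-1 knapsack instance.
Take node-F, node-G, node-B, node-K, and node-H: power draw 3 + 7 + 3 + 5 + 12 = 30 ≤ 37, throughput 11 + 7 + 19 + 8 + 10 = 55.
No other feasible combination does better.

55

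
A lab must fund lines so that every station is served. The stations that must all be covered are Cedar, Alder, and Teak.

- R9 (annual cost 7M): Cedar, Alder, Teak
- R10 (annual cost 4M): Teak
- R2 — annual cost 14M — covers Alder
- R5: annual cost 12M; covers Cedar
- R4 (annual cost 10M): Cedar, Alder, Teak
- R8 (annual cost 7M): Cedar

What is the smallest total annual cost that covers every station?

R9 alone covers Cedar, Alder, Teak — every station.
Total annual cost: 7.

7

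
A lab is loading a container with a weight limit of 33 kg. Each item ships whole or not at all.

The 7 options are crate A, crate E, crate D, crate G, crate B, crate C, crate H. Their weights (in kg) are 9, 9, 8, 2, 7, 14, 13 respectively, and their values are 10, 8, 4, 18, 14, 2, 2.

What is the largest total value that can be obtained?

50

Take crate A, crate E, crate G, and crate B: weight 9 + 9 + 2 + 7 = 27 ≤ 33, value 10 + 8 + 18 + 14 = 50.
No other feasible combination does better.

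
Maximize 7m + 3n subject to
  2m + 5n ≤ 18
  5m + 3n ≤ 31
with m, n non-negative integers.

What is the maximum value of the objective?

The continuous relaxation peaks at (6.2, 0) with value 43.40; rounding to a feasible lattice point costs some objective.
(m,n)=(6,0): 2·6+5·0=12≤18, 5·6+3·0=30≤31, objective 42.
(m,n)=(5,1): 2·5+5·1=15≤18, 5·5+3·1=28≤31, objective 38.
(m,n)=(5,0): 2·5+5·0=10≤18, 5·5+3·0=25≤31, objective 35.
The best lattice point is (6,0), giving 42.

42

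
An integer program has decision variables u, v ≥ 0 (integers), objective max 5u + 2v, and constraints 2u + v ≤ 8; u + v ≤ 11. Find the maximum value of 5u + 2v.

(u,v)=(4,0): 2·4+1·0=8≤8, 1·4+1·0=4≤11, objective 20.
(u,v)=(3,1): 2·3+1·1=7≤8, 1·3+1·1=4≤11, objective 17.
(u,v)=(3,0): 2·3+1·0=6≤8, 1·3+1·0=3≤11, objective 15.
Maximum is 20 at (u,v)=(4,0).

20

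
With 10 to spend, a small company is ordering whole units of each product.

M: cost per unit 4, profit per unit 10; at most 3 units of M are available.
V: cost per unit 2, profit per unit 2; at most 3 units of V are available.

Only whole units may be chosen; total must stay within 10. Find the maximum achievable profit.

This is a bounded integer knapsack.
Take 2×M and 1×V: cost 10 ≤ 10, profit 2·10 + 1·2 = 22.
No other integer combination yields more.

22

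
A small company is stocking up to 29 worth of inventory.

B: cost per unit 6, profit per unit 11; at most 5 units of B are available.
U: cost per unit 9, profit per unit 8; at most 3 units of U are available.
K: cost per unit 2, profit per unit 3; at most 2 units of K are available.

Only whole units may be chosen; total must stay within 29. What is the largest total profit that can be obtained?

4×B and 1×K: cost 26 ≤ 29, profit 4·11 + 1·3 = 47.
4×B and 2×K: cost 28 ≤ 29, profit 4·11 + 2·3 = 50.
Best is 50.

50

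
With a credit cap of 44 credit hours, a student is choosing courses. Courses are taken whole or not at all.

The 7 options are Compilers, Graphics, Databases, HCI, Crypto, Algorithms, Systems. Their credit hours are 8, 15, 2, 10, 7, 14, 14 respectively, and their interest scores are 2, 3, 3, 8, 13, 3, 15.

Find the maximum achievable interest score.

Take Compilers, Databases, HCI, Crypto, and Systems: credit hours 8 + 2 + 10 + 7 + 14 = 41 ≤ 44, interest score 2 + 3 + 8 + 13 + 15 = 41.
No other feasible combination does better.

41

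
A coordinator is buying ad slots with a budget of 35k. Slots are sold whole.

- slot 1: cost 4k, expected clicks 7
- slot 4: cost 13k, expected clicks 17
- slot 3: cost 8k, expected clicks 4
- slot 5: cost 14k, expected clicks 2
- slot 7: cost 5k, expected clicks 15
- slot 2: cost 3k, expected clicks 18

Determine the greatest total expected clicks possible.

This is a 0-1 knapsack instance.
Allowing fractional choices, the relaxed optimum would be about 61.3, but ad slots are indivisible.
slot 4 + slot 3 + slot 7 + slot 2: cost 13 + 8 + 5 + 3 = 29 ≤ 35, expected clicks 17 + 4 + 15 + 18 = 54.
slot 1 + slot 4 + slot 7 + slot 2: cost 4 + 13 + 5 + 3 = 25 ≤ 35, expected clicks 7 + 17 + 15 + 18 = 57.
slot 1 + slot 4 + slot 3 + slot 7 + slot 2: cost 4 + 13 + 8 + 5 + 3 = 33 ≤ 35, expected clicks 7 + 17 + 4 + 15 + 18 = 61.
Best is slot 1, slot 4, slot 3, slot 7, and slot 2 with total expected clicks 61.

61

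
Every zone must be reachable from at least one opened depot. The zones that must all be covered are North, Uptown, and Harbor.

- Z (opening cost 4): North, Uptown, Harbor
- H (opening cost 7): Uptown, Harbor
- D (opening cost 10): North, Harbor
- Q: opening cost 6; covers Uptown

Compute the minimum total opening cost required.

4

This is an integer covering problem.
Z alone covers North, Uptown, Harbor — every zone.
Total opening cost: 4.
No cover costs less than 4.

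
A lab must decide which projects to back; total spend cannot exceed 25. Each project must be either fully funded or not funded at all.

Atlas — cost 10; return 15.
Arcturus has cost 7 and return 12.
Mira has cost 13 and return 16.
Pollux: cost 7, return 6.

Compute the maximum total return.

33

This is an integer program with binary decision variables.
Atlas + Arcturus + Pollux: cost 10 + 7 + 7 = 24 ≤ 25, return 15 + 12 + 6 = 33.
Arcturus + Mira: cost 7 + 13 = 20 ≤ 25, return 12 + 16 = 28.
Atlas + Mira: cost 10 + 13 = 23 ≤ 25, return 15 + 16 = 31.
Best is Atlas, Arcturus, and Pollux with total return 33.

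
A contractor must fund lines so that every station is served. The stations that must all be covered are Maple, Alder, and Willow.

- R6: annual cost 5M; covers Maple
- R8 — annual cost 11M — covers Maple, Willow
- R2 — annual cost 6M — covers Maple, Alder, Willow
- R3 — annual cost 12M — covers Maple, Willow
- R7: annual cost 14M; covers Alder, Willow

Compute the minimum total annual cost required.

R2 alone covers Maple, Alder, Willow — every station.
Total annual cost: 6.

6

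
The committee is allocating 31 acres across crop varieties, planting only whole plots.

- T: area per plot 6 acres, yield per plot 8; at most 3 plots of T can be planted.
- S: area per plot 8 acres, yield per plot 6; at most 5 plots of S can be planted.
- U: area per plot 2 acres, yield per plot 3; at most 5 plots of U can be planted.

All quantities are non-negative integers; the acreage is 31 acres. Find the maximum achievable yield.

This is a bounded integer knapsack.
Take 3×T and 5×U: area 28 ≤ 31, yield 3·8 + 5·3 = 39.
U has the best ratio (3/2) and is taken to its limit of 5; remaining capacity is filled optimally with the others.

39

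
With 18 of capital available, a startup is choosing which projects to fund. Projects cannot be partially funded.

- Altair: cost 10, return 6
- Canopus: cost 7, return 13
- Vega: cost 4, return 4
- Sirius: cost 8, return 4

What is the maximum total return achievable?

19

Take Altair and Canopus: cost 10 + 7 = 17 ≤ 18, return 6 + 13 = 19.
No other feasible combination does better.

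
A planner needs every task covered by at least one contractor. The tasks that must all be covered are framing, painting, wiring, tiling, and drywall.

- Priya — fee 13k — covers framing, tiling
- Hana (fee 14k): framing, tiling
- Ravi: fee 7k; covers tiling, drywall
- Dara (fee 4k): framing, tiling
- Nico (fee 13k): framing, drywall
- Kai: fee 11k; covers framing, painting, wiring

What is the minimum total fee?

The greedy cost-per-new-task heuristic would pick Dara, Kai, and Ravi for 22, but a cheaper cover exists.
Choose Ravi and Kai: together they cover framing, painting, wiring, tiling, drywall — every task.
Total fee: 7 + 11 = 18.
No cover costs less than 18.

18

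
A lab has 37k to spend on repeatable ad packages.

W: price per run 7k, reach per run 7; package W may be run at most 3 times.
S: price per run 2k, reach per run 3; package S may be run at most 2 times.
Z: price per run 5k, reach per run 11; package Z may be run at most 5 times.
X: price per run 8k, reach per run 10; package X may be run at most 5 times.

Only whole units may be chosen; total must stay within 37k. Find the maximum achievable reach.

71

This is a bounded integer knapsack.
Z has the best ratio (11/5); taking only Z gives at most 5×11 = 55 (stopped by the supply cap of 5).
Mixing does better — 2×S, 5×Z, and 1×X: price 37 ≤ 37, reach 2·3 + 5·11 + 1·10 = 71.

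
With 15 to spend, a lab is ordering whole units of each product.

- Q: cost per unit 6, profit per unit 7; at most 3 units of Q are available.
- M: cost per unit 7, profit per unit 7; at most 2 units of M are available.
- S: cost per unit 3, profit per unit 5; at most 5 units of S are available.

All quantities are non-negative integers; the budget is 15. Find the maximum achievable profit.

25

Take 5×S: cost 15 ≤ 15, profit 5·5 = 25.
S has the best ratio (5/3) and is taken to its limit of 5; remaining capacity is filled optimally with the others.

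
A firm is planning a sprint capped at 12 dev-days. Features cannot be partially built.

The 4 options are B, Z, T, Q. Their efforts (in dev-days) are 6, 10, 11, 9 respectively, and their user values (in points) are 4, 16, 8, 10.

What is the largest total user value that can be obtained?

16

Treat it as a binary knapsack problem.
Take Z: effort 10 ≤ 12, user value 16.
No other feasible combination does better.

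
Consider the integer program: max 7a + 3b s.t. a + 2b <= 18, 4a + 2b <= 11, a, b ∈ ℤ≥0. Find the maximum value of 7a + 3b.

The continuous relaxation peaks at (2.75, 0) with value 19.25; rounding to a feasible lattice point costs some objective.
(a,b)=(2,1): 1·2+2·1=4≤18, 4·2+2·1=10≤11, objective 17.
(a,b)=(2,0): 1·2+2·0=2≤18, 4·2+2·0=8≤11, objective 14.
No feasible integer point exceeds 17.

17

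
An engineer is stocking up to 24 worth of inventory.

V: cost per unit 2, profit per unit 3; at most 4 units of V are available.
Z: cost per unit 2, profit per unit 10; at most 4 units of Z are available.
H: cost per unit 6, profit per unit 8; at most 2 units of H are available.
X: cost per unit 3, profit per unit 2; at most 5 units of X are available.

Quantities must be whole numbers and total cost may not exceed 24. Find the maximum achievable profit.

Take 2×V, 4×Z, and 2×H: cost 24 ≤ 24, profit 2·3 + 4·10 + 2·8 = 62.
Z has the best ratio (10/2) and is taken to its limit of 4; remaining capacity is filled optimally with the others.

62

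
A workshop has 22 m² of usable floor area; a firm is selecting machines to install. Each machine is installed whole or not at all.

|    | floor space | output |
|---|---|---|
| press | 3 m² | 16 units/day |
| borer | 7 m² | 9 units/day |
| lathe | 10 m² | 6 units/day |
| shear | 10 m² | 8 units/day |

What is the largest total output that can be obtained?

Allowing fractional choices, the relaxed optimum would be about 34.2, but machines are indivisible.
press + borer + lathe: floor space 3 + 7 + 10 = 20 ≤ 22, output 16 + 9 + 6 = 31.
press + borer + shear: floor space 3 + 7 + 10 = 20 ≤ 22, output 16 + 9 + 8 = 33.
press + borer: floor space 3 + 7 = 10 ≤ 22, output 16 + 9 = 25.
Best is press, borer, and shear with total output 33.

33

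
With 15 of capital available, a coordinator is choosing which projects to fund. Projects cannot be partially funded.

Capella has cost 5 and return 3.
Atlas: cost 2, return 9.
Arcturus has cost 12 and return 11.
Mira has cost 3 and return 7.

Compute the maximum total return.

Treat it as a binary knapsack problem.
Allowing fractional choices, the relaxed optimum would be about 25.2, but projects are indivisible.
Capella + Atlas + Mira: cost 5 + 2 + 3 = 10 ≤ 15, return 3 + 9 + 7 = 19.
Atlas + Arcturus: cost 2 + 12 = 14 ≤ 15, return 9 + 11 = 20.
Best is Atlas and Arcturus with total return 20.

20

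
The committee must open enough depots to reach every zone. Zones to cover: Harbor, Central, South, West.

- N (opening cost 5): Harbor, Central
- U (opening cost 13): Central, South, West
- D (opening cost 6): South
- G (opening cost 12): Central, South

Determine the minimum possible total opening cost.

18

This is an integer covering problem.
Choose N and U: together they cover Harbor, Central, South, West — every zone.
Total opening cost: 5 + 13 = 18.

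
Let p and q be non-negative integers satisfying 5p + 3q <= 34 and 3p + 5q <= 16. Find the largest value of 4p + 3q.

20

(p,q)=(5,0) is feasible, giving 20.
(p,q)=(4,0) is feasible, giving 16.
No feasible integer point exceeds 20.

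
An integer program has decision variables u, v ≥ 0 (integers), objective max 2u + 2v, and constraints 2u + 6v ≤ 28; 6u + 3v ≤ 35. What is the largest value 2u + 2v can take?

14

The continuous relaxation peaks at (4.2, 3.27) with value 14.93; rounding to a feasible lattice point costs some objective.
(u,v)=(4,3): 2·4+6·3=26≤28, 6·4+3·3=33≤35, objective 14.
(u,v)=(3,3): 2·3+6·3=24≤28, 6·3+3·3=27≤35, objective 12.
(u,v)=(4,2): 2·4+6·2=20≤28, 6·4+3·2=30≤35, objective 12.
(u,v)=(3,2): 2·3+6·2=18≤28, 6·3+3·2=24≤35, objective 10.
Maximum is 14 at (u,v)=(4,3).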